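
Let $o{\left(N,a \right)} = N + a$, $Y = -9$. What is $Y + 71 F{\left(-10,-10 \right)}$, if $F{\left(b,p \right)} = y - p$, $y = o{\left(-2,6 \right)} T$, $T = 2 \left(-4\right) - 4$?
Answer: $-2707$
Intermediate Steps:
$T = -12$ ($T = -8 - 4 = -12$)
$y = -48$ ($y = \left(-2 + 6\right) \left(-12\right) = 4 \left(-12\right) = -48$)
$F{\left(b,p \right)} = -48 - p$
$Y + 71 F{\left(-10,-10 \right)} = -9 + 71 \left(-48 - -10\right) = -9 + 71 \left(-48 + 10\right) = -9 + 71 \left(-38\right) = -9 - 2698 = -2707$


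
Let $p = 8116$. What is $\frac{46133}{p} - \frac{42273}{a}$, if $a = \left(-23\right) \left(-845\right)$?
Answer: $\frac{553507187}{157734460} \approx 3.5091$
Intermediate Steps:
$a = 19435$
$\frac{46133}{p} - \frac{42273}{a} = \frac{46133}{8116} - \frac{42273}{19435} = \frac{553507187}{157734460}$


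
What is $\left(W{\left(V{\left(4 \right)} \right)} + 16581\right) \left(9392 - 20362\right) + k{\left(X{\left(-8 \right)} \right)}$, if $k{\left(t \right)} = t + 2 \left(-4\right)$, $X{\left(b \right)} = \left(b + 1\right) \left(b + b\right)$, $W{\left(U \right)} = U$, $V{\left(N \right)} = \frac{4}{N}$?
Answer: $-181904436$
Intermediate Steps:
$X{\left(b \right)} = 2 b \left(1 + b\right)$ ($X{\left(b \right)} = \left(1 + b\right) 2 b = 2 b \left(1 + b\right)$)
$k{\left(t \right)} = -8 + t$ ($k{\left(t \right)} = t - 8 = -8 + t$)
$\left(W{\left(V{\left(4 \right)} \right)} + 16581\right) \left(9392 - 20362\right) + k{\left(X{\left(-8 \right)} \right)} = \left(\frac{4}{4} + 16581\right) \left(9392 - 20362\right) - \left(8 + 16 \left(1 - 8\right)\right) = \left(4 \cdot \frac{1}{4} + 16581\right) \left(-10970\right) - \left(8 + 16 \left(-7\right)\right) = \left(1 + 16581\right) \left(-10970\right) + \left(-8 + 112\right) = 16582 \left(-10970\right) + 104 = -181904540 + 104 = -181904436$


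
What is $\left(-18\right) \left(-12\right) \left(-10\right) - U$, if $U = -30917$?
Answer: $28757$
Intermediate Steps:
$\left(-18\right) \left(-12\right) \left(-10\right) - U = \left(-18\right) \left(-12\right) \left(-10\right) - -30917 = 216 \left(-10\right) + 30917 = -2160 + 30917 = 28757$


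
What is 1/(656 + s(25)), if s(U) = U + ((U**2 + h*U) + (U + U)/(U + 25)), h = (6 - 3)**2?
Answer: 1/1532 ≈ 0.00065274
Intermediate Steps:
h = 9 (h = 3**2 = 9)
s(U) = U**2 + 10*U + 2*U/(25 + U) (s(U) = U + ((U**2 + 9*U) + (U + U)/(U + 25)) = U + ((U**2 + 9*U) + (2*U)/(25 + U)) = U + ((U**2 + 9*U) + 2*U/(25 + U)) = U + (U**2 + 9*U + 2*U/(25 + U)) = U**2 + 10*U + 2*U/(25 + U))
1/(656 + s(25)) = 1/(656 + 25*(252 + 25**2 + 35*25)/(25 + 25)) = 1/(656 + 25*(252 + 625 + 875)/50) = 1/(656 + 25*(1/50)*1752) = 1/(656 + 876) = 1/1532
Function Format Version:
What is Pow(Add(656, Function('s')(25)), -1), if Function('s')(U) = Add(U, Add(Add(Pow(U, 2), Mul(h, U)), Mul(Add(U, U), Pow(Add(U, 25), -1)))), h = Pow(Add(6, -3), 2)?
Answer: Rational(1, 1532) ≈ 0.00065274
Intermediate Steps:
h = 9 (h = Pow(3, 2) = 9)
Function('s')(U) = Add(Pow(U, 2), Mul(10, U), Mul(2, U, Pow(Add(25, U), -1))) (Function('s')(U) = Add(U, Add(Add(Pow(U, 2), Mul(9, U)), Mul(Add(U, U), Pow(Add(U, 25), -1)))) = Add(U, Add(Add(Pow(U, 2), Mul(9, U)), Mul(Mul(2, U), Pow(Add(25, U), -1)))) = Add(U, Add(Add(Pow(U, 2), Mul(9, U)), Mul(2, U, Pow(Add(25, U), -1)))) = Add(U, Add(Pow(U, 2), Mul(9, U), Mul(2, U, Pow(Add(25, U), -1)))) = Add(Pow(U, 2), Mul(10, U), Mul(2, U, Pow(Add(25, U), -1))))
Pow(Add(656, Function('s')(25)), -1) = Pow(Add(656, Mul(25, Pow(Add(25, 25), -1), Add(252, Pow(25, 2), Mul(35, 25)))), -1) = Pow(Add(656, Mul(25, Pow(50, -1), Add(252, 625, 875))), -1) = Pow(Add(656, Mul(25, Rational(1, 50), 1752)), -1) = Pow(Add(656, 876), -1) = Pow(1532, -1) = Rational(1, 1532)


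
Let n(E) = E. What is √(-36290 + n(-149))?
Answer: I*√36439 ≈ 190.89*I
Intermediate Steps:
√(-36290 + n(-149)) = √(-36290 - 149) = √(-36439) = I*√36439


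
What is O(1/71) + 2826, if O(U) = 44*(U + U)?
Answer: 200734/71 ≈ 2827.2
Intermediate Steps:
O(U) = 88*U (O(U) = 44*(2*U) = 88*U)
O(1/71) + 2826 = 88/71 + 2826 = 200734/71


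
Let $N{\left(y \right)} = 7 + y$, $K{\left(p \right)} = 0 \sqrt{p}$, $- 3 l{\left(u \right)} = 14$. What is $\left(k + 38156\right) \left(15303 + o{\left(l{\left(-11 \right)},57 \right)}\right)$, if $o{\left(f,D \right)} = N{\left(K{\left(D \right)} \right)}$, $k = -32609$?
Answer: $84924570$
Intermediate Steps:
$l{\left(u \right)} = - \frac{14}{3}$ ($l{\left(u \right)} = \left(- \frac{1}{3}\right) 14 = - \frac{14}{3}$)
$K{\left(p \right)} = 0$
$o{\left(f,D \right)} = 7$ ($o{\left(f,D \right)} = 7 + 0 = 7$)
$\left(k + 38156\right) \left(15303 + o{\left(l{\left(-11 \right)},57 \right)}\right) = \left(-32609 + 38156\right) \left(15303 + 7\right) = 5547 \cdot 15310 = 84924570$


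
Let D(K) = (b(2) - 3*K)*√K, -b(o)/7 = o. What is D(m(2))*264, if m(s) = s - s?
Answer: 0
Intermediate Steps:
b(o) = -7*o
m(s) = 0
D(K) = √K*(-14 - 3*K) (D(K) = (-7*2 - 3*K)*√K = (-14 - 3*K)*√K = √K*(-14 - 3*K))
D(m(2))*264 = (√0*(-14 - 3*0))*264 = (0*(-14 + 0))*264 = (0*(-14))*264 = 0*264 = 0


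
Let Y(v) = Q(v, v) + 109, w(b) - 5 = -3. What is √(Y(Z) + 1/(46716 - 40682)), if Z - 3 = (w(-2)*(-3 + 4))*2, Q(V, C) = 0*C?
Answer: √3968604038/6034 ≈ 10.440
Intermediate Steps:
Q(V, C) = 0
w(b) = 2 (w(b) = 5 - 3 = 2)
Z = 7 (Z = 3 + (2*(-3 + 4))*2 = 3 + (2*1)*2 = 3 + 2*2 = 3 + 4 = 7)
Y(v) = 109 (Y(v) = 0 + 109 = 109)
√(Y(Z) + 1/(46716 - 40682)) = √(109 + 1/(46716 - 40682)) = √(109 + 1/6034) = √(657707/6034) = √3968604038/6034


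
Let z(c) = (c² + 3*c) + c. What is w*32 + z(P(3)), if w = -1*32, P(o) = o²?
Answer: -907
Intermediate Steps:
w = -32
z(c) = c² + 4*c
w*32 + z(P(3)) = -32*32 + 3²*(4 + 3²) = -1024 + 9*(4 + 9) = -1024 + 9*13 = -1024 + 117 = -907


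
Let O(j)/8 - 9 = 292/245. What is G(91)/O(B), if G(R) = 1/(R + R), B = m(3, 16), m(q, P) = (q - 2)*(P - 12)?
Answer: 35/519376 ≈ 6.7389e-5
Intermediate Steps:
m(q, P) = (-12 + P)*(-2 + q) (m(q, P) = (-2 + q)*(-12 + P) = (-12 + P)*(-2 + q))
B = 4 (B = 24 - 12*3 - 2*16 + 16*3 = 24 - 36 - 32 + 48 = 4)
O(j) = 19976/245 (O(j) = 72 + 8*(292/245) = 72 + 2336/245 = 19976/245)
G(R) = 1/(2*R)
G(91)/O(B) = ((1/2)/91)/(19976/245) = ((1/2)*(1/91))*(245/19976) = (1/182)*(245/19976) = 35/519376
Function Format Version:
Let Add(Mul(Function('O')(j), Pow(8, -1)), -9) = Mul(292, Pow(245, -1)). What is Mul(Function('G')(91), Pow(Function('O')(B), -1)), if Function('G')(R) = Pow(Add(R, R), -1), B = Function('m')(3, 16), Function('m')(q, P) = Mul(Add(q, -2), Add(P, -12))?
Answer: Rational(35, 519376) ≈ 6.7389e-5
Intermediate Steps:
Function('m')(q, P) = Mul(Add(-12, P), Add(-2, q)) (Function('m')(q, P) = Mul(Add(-2, q), Add(-12, P)) = Mul(Add(-12, P), Add(-2, q)))
B = 4 (B = Add(24, Mul(-12, 3), Mul(-2, 16), Mul(16, 3)) = Add(24, -36, -32, 48) = 4)
Function('O')(j) = Rational(19976, 245) (Function('O')(j) = Add(72, Mul(8, Mul(292, Pow(245, -1)))) = Add(72, Mul(8, Mul(292, Rational(1, 245)))) = Add(72, Mul(8, Rational(292, 245))) = Add(72, Rational(2336, 245)) = Rational(19976, 245))
Function('G')(R) = Mul(Rational(1, 2), Pow(R, -1)) (Function('G')(R) = Pow(Mul(2, R), -1) = Mul(Rational(1, 2), Pow(R, -1)))
Mul(Function('G')(91), Pow(Function('O')(B), -1)) = Mul(Mul(Rational(1, 2), Pow(91, -1)), Pow(Rational(19976, 245), -1)) = Mul(Mul(Rational(1, 2), Rational(1, 91)), Rational(245, 19976)) = Mul(Rational(1, 182), Rational(245, 19976)) = Rational(35, 519376)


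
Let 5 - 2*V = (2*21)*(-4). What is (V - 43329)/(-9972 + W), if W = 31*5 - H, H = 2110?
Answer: 86485/23854 ≈ 3.6256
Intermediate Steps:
W = -1955 (W = 31*5 - 1*2110 = 155 - 2110 = -1955)
V = 173/2 (V = 5/2 - 2*21*(-4)/2 = 5/2 - 21*(-4) = 5/2 - 1/2*(-168) = 5/2 + 84 = 173/2 ≈ 86.500)
(V - 43329)/(-9972 + W) = (173/2 - 43329)/(-9972 - 1955) = -86485/2/(-11927) = -86485/2*(-1/11927) = 86485/23854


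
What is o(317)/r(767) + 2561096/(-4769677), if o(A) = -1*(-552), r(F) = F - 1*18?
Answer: 714600800/3572488073 ≈ 0.20003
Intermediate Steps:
r(F) = -18 + F (r(F) = F - 18 = -18 + F)
o(A) = 552
o(317)/r(767) + 2561096/(-4769677) = 552/(-18 + 767) + 2561096/(-4769677) = 552/749 + 2561096*(-1/4769677) = 552*(1/749) - 2561096/4769677 = 552/749 - 2561096/4769677 = 714600800/3572488073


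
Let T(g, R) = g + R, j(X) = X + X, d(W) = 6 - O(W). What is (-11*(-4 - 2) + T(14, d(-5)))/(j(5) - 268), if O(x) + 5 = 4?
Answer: -29/86 ≈ -0.33721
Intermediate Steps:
O(x) = -1 (O(x) = -5 + 4 = -1)
d(W) = 7 (d(W) = 6 - 1*(-1) = 6 + 1 = 7)
j(X) = 2*X
T(g, R) = R + g
(-11*(-4 - 2) + T(14, d(-5)))/(j(5) - 268) = (-11*(-4 - 2) + (7 + 14))/(2*5 - 268) = (-11*(-6) + 21)/(10 - 268) = (66 + 21)/(-258) = 87*(-1/258) = -29/86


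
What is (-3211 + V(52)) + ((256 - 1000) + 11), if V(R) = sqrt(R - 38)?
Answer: -3944 + sqrt(14) ≈ -3940.3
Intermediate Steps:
V(R) = sqrt(-38 + R)
(-3211 + V(52)) + ((256 - 1000) + 11) = (-3211 + sqrt(-38 + 52)) + ((256 - 1000) + 11) = (-3211 + sqrt(14)) + (-744 + 11) = (-3211 + sqrt(14)) - 733 = -3944 + sqrt(14)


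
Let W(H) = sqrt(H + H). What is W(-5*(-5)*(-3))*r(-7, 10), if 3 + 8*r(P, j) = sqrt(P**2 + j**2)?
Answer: 5*I*sqrt(6)*(-3 + sqrt(149))/8 ≈ 14.095*I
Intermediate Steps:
r(P, j) = -3/8 + sqrt(P**2 + j**2)/8
W(H) = sqrt(2)*sqrt(H) (W(H) = sqrt(2*H) = sqrt(2)*sqrt(H))
W(-5*(-5)*(-3))*r(-7, 10) = (sqrt(2)*sqrt(-5*(-5)*(-3)))*(-3/8 + sqrt((-7)**2 + 10**2)/8) = (sqrt(2)*sqrt(25*(-3)))*(-3/8 + sqrt(49 + 100)/8) = (sqrt(2)*sqrt(-75))*(-3/8 + sqrt(149)/8) = (sqrt(2)*(5*I*sqrt(3)))*(-3/8 + sqrt(149)/8) = (5*I*sqrt(6))*(-3/8 + sqrt(149)/8) = 5*I*sqrt(6)*(-3/8 + sqrt(149)/8)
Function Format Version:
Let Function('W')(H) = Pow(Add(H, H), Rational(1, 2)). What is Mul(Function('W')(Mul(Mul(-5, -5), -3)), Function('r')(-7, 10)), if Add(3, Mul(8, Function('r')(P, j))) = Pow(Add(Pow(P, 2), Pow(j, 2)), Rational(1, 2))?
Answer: Mul(Rational(5, 8), I, Pow(6, Rational(1, 2)), Add(-3, Pow(149, Rational(1, 2)))) ≈ Mul(14.095, I)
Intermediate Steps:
Function('r')(P, j) = Add(Rational(-3, 8), Mul(Rational(1, 8), Pow(Add(Pow(P, 2), Pow(j, 2)), Rational(1, 2))))
Function('W')(H) = Mul(Pow(2, Rational(1, 2)), Pow(H, Rational(1, 2))) (Function('W')(H) = Pow(Mul(2, H), Rational(1, 2)) = Mul(Pow(2, Rational(1, 2)), Pow(H, Rational(1, 2))))
Mul(Function('W')(Mul(Mul(-5, -5), -3)), Function('r')(-7, 10)) = Mul(Mul(Pow(2, Rational(1, 2)), Pow(Mul(Mul(-5, -5), -3), Rational(1, 2))), Add(Rational(-3, 8), Mul(Rational(1, 8), Pow(Add(Pow(-7, 2), Pow(10, 2)), Rational(1, 2))))) = Mul(Mul(Pow(2, Rational(1, 2)), Pow(Mul(25, -3), Rational(1, 2))), Add(Rational(-3, 8), Mul(Rational(1, 8), Pow(Add(49, 100), Rational(1, 2))))) = Mul(Mul(Pow(2, Rational(1, 2)), Pow(-75, Rational(1, 2))), Add(Rational(-3, 8), Mul(Rational(1, 8), Pow(149, Rational(1, 2))))) = Mul(Mul(Pow(2, Rational(1, 2)), Mul(5, I, Pow(3, Rational(1, 2)))), Add(Rational(-3, 8), Mul(Rational(1, 8), Pow(149, Rational(1, 2))))) = Mul(Mul(5, I, Pow(6, Rational(1, 2))), Add(Rational(-3, 8), Mul(Rational(1, 8), Pow(149, Rational(1, 2))))) = Mul(5, I, Pow(6, Rational(1, 2)), Add(Rational(-3, 8), Mul(Rational(1, 8), Pow(149, Rational(1, 2)))))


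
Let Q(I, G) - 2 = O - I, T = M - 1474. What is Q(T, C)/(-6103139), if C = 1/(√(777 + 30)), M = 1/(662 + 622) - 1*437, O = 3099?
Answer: -6435407/7836430476 ≈ -0.00082122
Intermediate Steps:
M = -561107/1284 (M = 1/1284 - 437 = -561107/1284 ≈ -437.00)
T = -2453723/1284 (T = -561107/1284 - 1474 = -2453723/1284 ≈ -1911.0)
C = √807/807 (C = 1/(√807) = √807/807 ≈ 0.035202)
Q(I, G) = 3101 - I (Q(I, G) = 2 + (3099 - I) = 3101 - I)
Q(T, C)/(-6103139) = (3101 - 1*(-2453723/1284))/(-6103139) = (3101 + 2453723/1284)*(-1/6103139) = (6435407/1284)*(-1/6103139) = -6435407/7836430476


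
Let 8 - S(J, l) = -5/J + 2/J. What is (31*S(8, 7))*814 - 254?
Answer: 844323/4 ≈ 2.1108e+5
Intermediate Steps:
S(J, l) = 8 + 3/J (S(J, l) = 8 - (-5/J + 2/J) = 8 - (-3)/J = 8 + 3/J)
(31*S(8, 7))*814 - 254 = (31*(8 + 3/8))*814 - 254 = (31*(67/8))*814 - 254 = (2077/8)*814 - 254 = 845339/4 - 254 = 844323/4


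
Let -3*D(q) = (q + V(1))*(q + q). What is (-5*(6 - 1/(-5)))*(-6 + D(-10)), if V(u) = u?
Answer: 2046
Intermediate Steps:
D(q) = -2*q*(1 + q)/3 (D(q) = -(q + 1)*(q + q)/3 = -(1 + q)*2*q/3 = -2*q*(1 + q)/3)
(-5*(6 - 1/(-5)))*(-6 + D(-10)) = (-5*(6 - 1/(-5)))*(-6 - ⅔*(-10)*(1 - 10)) = (-5*(6 - 1*(-⅕)))*(-6 - ⅔*(-10)*(-9)) = (-5*(6 + ⅕))*(-6 - 60) = -5*31/5*(-66) = -31*(-66) = 2046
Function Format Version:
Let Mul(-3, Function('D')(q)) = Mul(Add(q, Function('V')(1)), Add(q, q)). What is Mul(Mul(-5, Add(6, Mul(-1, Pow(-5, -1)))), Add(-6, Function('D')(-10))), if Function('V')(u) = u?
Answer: 2046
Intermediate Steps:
Function('D')(q) = Mul(Rational(-2, 3), q, Add(1, q)) (Function('D')(q) = Mul(Rational(-1, 3), Mul(Add(q, 1), Add(q, q))) = Mul(Rational(-1, 3), Mul(Add(1, q), Mul(2, q))) = Mul(Rational(-1, 3), Mul(2, q, Add(1, q))) = Mul(Rational(-2, 3), q, Add(1, q)))
Mul(Mul(-5, Add(6, Mul(-1, Pow(-5, -1)))), Add(-6, Function('D')(-10))) = Mul(Mul(-5, Add(6, Mul(-1, Pow(-5, -1)))), Add(-6, Mul(Rational(-2, 3), -10, Add(1, -10)))) = Mul(Mul(-5, Add(6, Mul(-1, Rational(-1, 5)))), Add(-6, Mul(Rational(-2, 3), -10, -9))) = Mul(Mul(-5, Add(6, Rational(1, 5))), Add(-6, -60)) = Mul(Mul(-5, Rational(31, 5)), -66) = Mul(-31, -66) = 2046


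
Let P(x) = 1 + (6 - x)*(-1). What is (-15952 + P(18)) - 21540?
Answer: -37479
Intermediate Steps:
P(x) = -5 + x (P(x) = 1 + (-6 + x) = -5 + x)
(-15952 + P(18)) - 21540 = (-15952 + (-5 + 18)) - 21540 = (-15952 + 13) - 21540 = -15939 - 21540 = -37479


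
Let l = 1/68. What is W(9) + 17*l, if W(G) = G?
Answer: 37/4 ≈ 9.2500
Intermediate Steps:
l = 1/68 ≈ 0.014706
W(9) + 17*l = 9 + 17*(1/68) = 9 + ¼ = 37/4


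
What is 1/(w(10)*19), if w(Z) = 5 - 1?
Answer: 1/76 ≈ 0.013158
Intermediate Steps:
w(Z) = 4
1/(w(10)*19) = 1/(4*19) = 1/76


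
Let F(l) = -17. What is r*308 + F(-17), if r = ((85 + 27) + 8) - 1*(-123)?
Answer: 74827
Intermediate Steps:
r = 243 (r = (112 + 8) + 123 = 120 + 123 = 243)
r*308 + F(-17) = 243*308 - 17 = 74844 - 17 = 74827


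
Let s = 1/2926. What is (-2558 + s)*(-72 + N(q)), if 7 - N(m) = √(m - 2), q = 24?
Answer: 486505955/2926 + 7484707*√22/2926 ≈ 1.7827e+5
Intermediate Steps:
N(m) = 7 - √(-2 + m) (N(m) = 7 - √(m - 2) = 7 - √(-2 + m))
s = 1/2926 ≈ 0.00034176
(-2558 + s)*(-72 + N(q)) = (-2558 + 1/2926)*(-72 + (7 - √(-2 + 24))) = -7484707*(-72 + (7 - √22))/2926 = -7484707*(-65 - √22)/2926 = 486505955/2926 + 7484707*√22/2926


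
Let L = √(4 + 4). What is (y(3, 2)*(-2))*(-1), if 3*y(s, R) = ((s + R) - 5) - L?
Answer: -4*√2/3 ≈ -1.8856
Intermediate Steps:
L = 2*√2 (L = √8 = 2*√2 ≈ 2.8284)
y(s, R) = -5/3 - 2*√2/3 + R/3 + s/3 (y(s, R) = (((s + R) - 5) - 2*√2)/3 = (((R + s) - 5) - 2*√2)/3 = ((-5 + R + s) - 2*√2)/3 = (-5 + R + s - 2*√2)/3 = -5/3 - 2*√2/3 + R/3 + s/3)
(y(3, 2)*(-2))*(-1) = ((-5/3 - 2*√2/3 + (⅓)*2 + (⅓)*3)*(-2))*(-1) = ((-5/3 - 2*√2/3 + ⅔ + 1)*(-2))*(-1) = (-2*√2/3*(-2))*(-1) = (4*√2/3)*(-1) = -4*√2/3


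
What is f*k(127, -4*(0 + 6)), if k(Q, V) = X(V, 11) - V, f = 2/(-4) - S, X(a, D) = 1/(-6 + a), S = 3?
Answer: -5033/60 ≈ -83.883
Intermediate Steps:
f = -7/2 (f = 2/(-4) - 1*3 = 2*(-¼) - 3 = -½ - 3 = -7/2 ≈ -3.5000)
k(Q, V) = 1/(-6 + V) - V
f*k(127, -4*(0 + 6)) = -7*(1 - (-4*(0 + 6))*(-6 - 4*(0 + 6)))/(2*(-6 - 4*(0 + 6))) = -7*(1 - (-4*6)*(-6 - 4*6))/(2*(-6 - 4*6)) = -7*(1 - 1*(-24)*(-6 - 24))/(2*(-6 - 24)) = -7*(1 - 1*(-24)*(-30))/(2*(-30)) = -(-7)*(1 - 720)/60 = -(-7)*(-719)/60 = -7/2*719/30 = -5033/60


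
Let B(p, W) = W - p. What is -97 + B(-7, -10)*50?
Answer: -247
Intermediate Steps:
-97 + B(-7, -10)*50 = -97 + (-10 - 1*(-7))*50 = -97 + (-10 + 7)*50 = -97 - 3*50 = -97 - 150 = -247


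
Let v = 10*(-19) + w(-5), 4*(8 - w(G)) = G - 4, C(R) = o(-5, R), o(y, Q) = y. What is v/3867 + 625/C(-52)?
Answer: -1934219/15468 ≈ -125.05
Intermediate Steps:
C(R) = -5
w(G) = 9 - G/4 (w(G) = 8 - (G - 4)/4 = 8 - (-4 + G)/4 = 8 + (1 - G/4) = 9 - G/4)
v = -719/4 (v = 10*(-19) + (9 - ¼*(-5)) = -190 + (9 + 5/4) = -190 + 41/4 = -719/4 ≈ -179.75)
v/3867 + 625/C(-52) = -719/4/3867 + 625/(-5) = -719/4*1/3867 + 625*(-⅕) = -719/15468 - 125 = -1934219/15468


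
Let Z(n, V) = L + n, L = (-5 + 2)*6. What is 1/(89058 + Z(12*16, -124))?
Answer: 1/89232 ≈ 1.1207e-5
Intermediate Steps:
L = -18 (L = -3*6 = -18)
Z(n, V) = -18 + n
1/(89058 + Z(12*16, -124)) = 1/(89058 + (-18 + 12*16)) = 1/(89058 + (-18 + 192)) = 1/(89058 + 174) = 1/89232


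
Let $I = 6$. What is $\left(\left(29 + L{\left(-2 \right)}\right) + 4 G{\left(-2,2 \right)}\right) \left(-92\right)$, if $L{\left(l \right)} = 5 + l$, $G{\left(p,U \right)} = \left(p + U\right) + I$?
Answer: $-5152$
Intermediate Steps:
$G{\left(p,U \right)} = 6 + U + p$ ($G{\left(p,U \right)} = \left(p + U\right) + 6 = \left(U + p\right) + 6 = 6 + U + p$)
$\left(\left(29 + L{\left(-2 \right)}\right) + 4 G{\left(-2,2 \right)}\right) \left(-92\right) = \left(\left(29 + \left(5 - 2\right)\right) + 4 \left(6 + 2 - 2\right)\right) \left(-92\right) = \left(\left(29 + 3\right) + 4 \cdot 6\right) \left(-92\right) = \left(32 + 24\right) \left(-92\right) = 56 \left(-92\right) = -5152$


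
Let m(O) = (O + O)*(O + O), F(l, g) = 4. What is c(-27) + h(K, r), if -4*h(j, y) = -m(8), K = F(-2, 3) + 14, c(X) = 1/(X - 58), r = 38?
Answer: 5439/85 ≈ 63.988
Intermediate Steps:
c(X) = 1/(-58 + X)
K = 18 (K = 4 + 14 = 18)
m(O) = 4*O**2 (m(O) = (2*O)*(2*O) = 4*O**2)
h(j, y) = 64 (h(j, y) = -(-1)*4*8**2/4 = -(-1)*4*64/4 = -(-1)*256/4 = -1/4*(-256) = 64)
c(-27) + h(K, r) = 1/(-58 - 27) + 64 = 1/(-85) + 64 = -1/85 + 64 = 5439/85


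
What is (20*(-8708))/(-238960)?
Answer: 2177/2987 ≈ 0.72882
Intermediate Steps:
(20*(-8708))/(-238960) = -174160*(-1/238960) = 2177/2987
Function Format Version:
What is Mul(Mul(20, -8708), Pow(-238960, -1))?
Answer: Rational(2177, 2987) ≈ 0.72882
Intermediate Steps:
Mul(Mul(20, -8708), Pow(-238960, -1)) = Mul(-174160, Rational(-1, 238960)) = Rational(2177, 2987)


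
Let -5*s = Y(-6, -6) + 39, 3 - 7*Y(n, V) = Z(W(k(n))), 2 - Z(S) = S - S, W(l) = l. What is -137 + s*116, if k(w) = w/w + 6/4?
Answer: -36579/35 ≈ -1045.1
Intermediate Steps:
k(w) = 5/2 (k(w) = 1 + 6*(¼) = 1 + 3/2 = 5/2)
Z(S) = 2 (Z(S) = 2 - (S - S) = 2 - 1*0 = 2 + 0 = 2)
Y(n, V) = ⅐ (Y(n, V) = 3/7 - ⅐*2 = 3/7 - 2/7 = ⅐)
s = -274/35 (s = -(⅐ + 39)/5 = -⅕*274/7 = -274/35 ≈ -7.8286)
-137 + s*116 = -137 - 274/35*116 = -137 - 31784/35 = -36579/35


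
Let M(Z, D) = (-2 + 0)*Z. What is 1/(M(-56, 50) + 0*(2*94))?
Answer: 1/112 ≈ 0.0089286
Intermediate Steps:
M(Z, D) = -2*Z
1/(M(-56, 50) + 0*(2*94)) = 1/(-2*(-56) + 0*(2*94)) = 1/(112 + 0*188) = 1/(112 + 0) = 1/112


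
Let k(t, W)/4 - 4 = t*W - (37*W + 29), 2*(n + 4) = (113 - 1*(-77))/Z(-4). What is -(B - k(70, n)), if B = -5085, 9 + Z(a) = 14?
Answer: 6965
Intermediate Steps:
Z(a) = 5 (Z(a) = -9 + 14 = 5)
n = 15 (n = -4 + ((113 - 1*(-77))/5)/2 = -4 + ((113 + 77)*(⅕))/2 = -4 + (190*(⅕))/2 = -4 + (½)*38 = -4 + 19 = 15)
k(t, W) = -100 - 148*W + 4*W*t (k(t, W) = 16 + 4*(t*W - (37*W + 29)) = 16 + 4*(W*t - (29 + 37*W)) = 16 + 4*(W*t + (-29 - 37*W)) = 16 + 4*(-29 - 37*W + W*t) = 16 + (-116 - 148*W + 4*W*t) = -100 - 148*W + 4*W*t)
-(B - k(70, n)) = -(-5085 - (-100 - 148*15 + 4*15*70)) = -(-5085 - (-100 - 2220 + 4200)) = -(-5085 - 1*1880) = -(-5085 - 1880) = -1*(-6965) = 6965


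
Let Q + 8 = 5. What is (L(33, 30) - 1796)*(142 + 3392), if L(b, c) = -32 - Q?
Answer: -6449550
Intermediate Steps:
Q = -3 (Q = -8 + 5 = -3)
L(b, c) = -29 (L(b, c) = -32 - 1*(-3) = -32 + 3 = -29)
(L(33, 30) - 1796)*(142 + 3392) = (-29 - 1796)*(142 + 3392) = -1825*3534 = -6449550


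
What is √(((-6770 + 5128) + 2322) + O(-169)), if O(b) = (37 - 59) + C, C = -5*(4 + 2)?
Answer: 2*√157 ≈ 25.060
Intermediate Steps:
C = -30 (C = -5*6 = -30)
O(b) = -52 (O(b) = (37 - 59) - 30 = -22 - 30 = -52)
√(((-6770 + 5128) + 2322) + O(-169)) = √(((-6770 + 5128) + 2322) - 52) = √((-1642 + 2322) - 52) = √(680 - 52) = √628 = 2*√157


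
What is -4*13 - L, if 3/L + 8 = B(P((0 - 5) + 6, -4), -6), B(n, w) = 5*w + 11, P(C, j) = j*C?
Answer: -467/9 ≈ -51.889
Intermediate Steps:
P(C, j) = C*j
B(n, w) = 11 + 5*w
L = -⅑ (L = 3/(-8 + (11 + 5*(-6))) = 3/(-8 + (11 - 30)) = 3/(-8 - 19) = 3/(-27) = 3*(-1/27) = -⅑ ≈ -0.11111)
-4*13 - L = -4*13 - 1*(-⅑) = -52 + ⅑ = -467/9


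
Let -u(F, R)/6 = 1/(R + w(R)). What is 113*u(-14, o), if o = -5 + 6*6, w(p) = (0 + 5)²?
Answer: -339/28 ≈ -12.107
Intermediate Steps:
w(p) = 25 (w(p) = 5² = 25)
o = 31 (o = -5 + 36 = 31)
u(F, R) = -6/(25 + R) (u(F, R) = -6/(R + 25) = -6/(25 + R))
113*u(-14, o) = 113*(-6/(25 + 31)) = 113*(-6/56) = 113*(-6*1/56) = 113*(-3/28) = -339/28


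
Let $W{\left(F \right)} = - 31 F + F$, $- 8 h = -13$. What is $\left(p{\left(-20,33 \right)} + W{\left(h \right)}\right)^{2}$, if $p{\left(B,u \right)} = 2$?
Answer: $\frac{34969}{16} \approx 2185.6$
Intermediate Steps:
$h = \frac{13}{8}$ ($h = \left(- \frac{1}{8}\right) \left(-13\right) = \frac{13}{8} \approx 1.625$)
$W{\left(F \right)} = - 30 F$
$\left(p{\left(-20,33 \right)} + W{\left(h \right)}\right)^{2} = \left(2 - \frac{195}{4}\right)^{2} = \left(- \frac{187}{4}\right)^{2} = \frac{34969}{16}$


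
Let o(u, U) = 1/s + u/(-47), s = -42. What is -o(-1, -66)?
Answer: 5/1974 ≈ 0.0025329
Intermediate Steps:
o(u, U) = -1/42 - u/47 (o(u, U) = 1/(-42) + u/(-47) = 1*(-1/42) + u*(-1/47) = -1/42 - u/47)
-o(-1, -66) = -(-1/42 - 1/47*(-1)) = -(-1/42 + 1/47) = -1*(-5/1974) = 5/1974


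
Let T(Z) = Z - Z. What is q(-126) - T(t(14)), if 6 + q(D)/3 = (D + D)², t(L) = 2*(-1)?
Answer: 190494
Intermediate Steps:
t(L) = -2
q(D) = -18 + 12*D² (q(D) = -18 + 3*(D + D)² = -18 + 3*(2*D)² = -18 + 3*(4*D²) = -18 + 12*D²)
T(Z) = 0
q(-126) - T(t(14)) = (-18 + 12*(-126)²) - 1*0 = (-18 + 12*15876) + 0 = (-18 + 190512) + 0 = 190494 + 0 = 190494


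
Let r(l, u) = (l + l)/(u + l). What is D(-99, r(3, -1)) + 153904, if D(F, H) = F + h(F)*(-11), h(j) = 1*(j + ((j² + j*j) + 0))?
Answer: -60728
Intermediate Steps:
h(j) = j + 2*j² (h(j) = 1*(j + ((j² + j²) + 0)) = 1*(j + (2*j² + 0)) = 1*(j + 2*j²) = j + 2*j²)
r(l, u) = 2*l/(l + u) (r(l, u) = (2*l)/(l + u) = 2*l/(l + u))
D(F, H) = F - 11*F*(1 + 2*F) (D(F, H) = F + (F*(1 + 2*F))*(-11) = F - 11*F*(1 + 2*F))
D(-99, r(3, -1)) + 153904 = 2*(-99)*(-5 - 11*(-99)) + 153904 = 2*(-99)*(-5 + 1089) + 153904 = 2*(-99)*1084 + 153904 = -214632 + 153904 = -60728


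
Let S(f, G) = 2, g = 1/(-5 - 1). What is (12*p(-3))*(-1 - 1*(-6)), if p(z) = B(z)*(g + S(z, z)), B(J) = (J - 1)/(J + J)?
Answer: 220/3 ≈ 73.333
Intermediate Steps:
g = -1/6 (g = 1/(-6) = -1/6 ≈ -0.16667)
B(J) = (-1 + J)/(2*J) (B(J) = (-1 + J)/((2*J)) = (-1 + J)*(1/(2*J)) = (-1 + J)/(2*J))
p(z) = 11*(-1 + z)/(12*z) (p(z) = ((-1 + z)/(2*z))*(-1/6 + 2) = ((-1 + z)/(2*z))*(11/6) = 11*(-1 + z)/(12*z))
(12*p(-3))*(-1 - 1*(-6)) = (12*((11/12)*(-1 - 3)/(-3)))*(-1 - 1*(-6)) = (12*((11/12)*(-1/3)*(-4)))*(-1 + 6) = (12*(11/9))*5 = (44/3)*5 = 220/3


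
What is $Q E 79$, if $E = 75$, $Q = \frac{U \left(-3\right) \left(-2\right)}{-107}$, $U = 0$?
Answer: $0$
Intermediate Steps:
$Q = 0$ ($Q = \frac{0 \left(-3\right) \left(-2\right)}{-107} = 0 \left(-2\right) \left(- \frac{1}{107}\right) = 0 \left(- \frac{1}{107}\right) = 0$)
$Q E 79 = 0 \cdot 75 \cdot 79 = 0 \cdot 79 = 0$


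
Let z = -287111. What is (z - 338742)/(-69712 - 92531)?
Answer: 625853/162243 ≈ 3.8575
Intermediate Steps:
(z - 338742)/(-69712 - 92531) = (-287111 - 338742)/(-69712 - 92531) = -625853/(-162243) = -625853*(-1/162243) = 625853/162243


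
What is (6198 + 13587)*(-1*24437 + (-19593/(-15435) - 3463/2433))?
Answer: -19213372989523/39739 ≈ -4.8349e+8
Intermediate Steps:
(6198 + 13587)*(-1*24437 + (-19593/(-15435) - 3463/2433)) = 19785*(-24437 + (-19593*(-1/15435) - 3463*1/2433)) = 19785*(-24437 + (311/245 - 3463/2433)) = 19785*(-24437 - 91772/596085) = 19785*(-14566620917/596085) = -19213372989523/39739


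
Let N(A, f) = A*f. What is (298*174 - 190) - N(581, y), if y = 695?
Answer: -352133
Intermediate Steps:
(298*174 - 190) - N(581, y) = (298*174 - 190) - 581*695 = (51852 - 190) - 1*403795 = 51662 - 403795 = -352133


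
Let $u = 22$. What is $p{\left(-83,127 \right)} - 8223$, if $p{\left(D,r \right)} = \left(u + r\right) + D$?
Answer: $-8157$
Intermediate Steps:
$p{\left(D,r \right)} = 22 + D + r$ ($p{\left(D,r \right)} = \left(22 + r\right) + D = 22 + D + r$)
$p{\left(-83,127 \right)} - 8223 = \left(22 - 83 + 127\right) - 8223 = 66 - 8223 = -8157$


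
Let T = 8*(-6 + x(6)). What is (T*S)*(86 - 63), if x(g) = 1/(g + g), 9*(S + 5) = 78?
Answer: -35926/9 ≈ -3991.8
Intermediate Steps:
S = 11/3 (S = -5 + (⅑)*78 = -5 + 26/3 = 11/3 ≈ 3.6667)
x(g) = 1/(2*g)
T = -142/3 (T = 8*(-6 + (½)/6) = 8*(-6 + (½)*(⅙)) = 8*(-6 + 1/12) = 8*(-71/12) = -142/3 ≈ -47.333)
(T*S)*(86 - 63) = (-142/3*11/3)*(86 - 63) = -1562/9*23 = -35926/9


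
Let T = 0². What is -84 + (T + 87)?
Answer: 3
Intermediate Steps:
T = 0
-84 + (T + 87) = -84 + (0 + 87) = -84 + 87 = 3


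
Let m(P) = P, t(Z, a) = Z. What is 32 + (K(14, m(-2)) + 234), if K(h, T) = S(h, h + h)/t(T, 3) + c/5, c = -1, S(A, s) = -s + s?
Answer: 1329/5 ≈ 265.80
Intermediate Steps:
S(A, s) = 0
K(h, T) = -1/5 (K(h, T) = 0/T - 1/5 = 0 - 1*1/5 = 0 - 1/5 = -1/5)
32 + (K(14, m(-2)) + 234) = 32 + (-1/5 + 234) = 32 + 1169/5 = 1329/5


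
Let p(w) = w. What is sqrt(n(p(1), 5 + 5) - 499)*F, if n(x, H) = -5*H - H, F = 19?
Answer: 19*I*sqrt(559) ≈ 449.22*I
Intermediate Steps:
n(x, H) = -6*H
sqrt(n(p(1), 5 + 5) - 499)*F = sqrt(-6*(5 + 5) - 499)*19 = sqrt(-6*10 - 499)*19 = sqrt(-60 - 499)*19 = sqrt(-559)*19 = (I*sqrt(559))*19 = 19*I*sqrt(559)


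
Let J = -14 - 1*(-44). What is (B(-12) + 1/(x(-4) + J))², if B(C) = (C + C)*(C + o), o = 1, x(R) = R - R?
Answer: 62742241/900 ≈ 69714.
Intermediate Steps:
J = 30 (J = -14 + 44 = 30)
x(R) = 0
B(C) = 2*C*(1 + C) (B(C) = (C + C)*(C + 1) = (2*C)*(1 + C) = 2*C*(1 + C))
(B(-12) + 1/(x(-4) + J))² = (2*(-12)*(1 - 12) + 1/(0 + 30))² = (2*(-12)*(-11) + 1/30)² = (264 + 1/30)² = (7921/30)² = 62742241/900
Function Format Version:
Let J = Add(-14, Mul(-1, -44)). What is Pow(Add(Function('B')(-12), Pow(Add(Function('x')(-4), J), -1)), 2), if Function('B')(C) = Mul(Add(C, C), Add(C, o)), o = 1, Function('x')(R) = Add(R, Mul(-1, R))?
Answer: Rational(62742241, 900) ≈ 69714.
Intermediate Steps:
J = 30 (J = Add(-14, 44) = 30)
Function('x')(R) = 0
Function('B')(C) = Mul(2, C, Add(1, C)) (Function('B')(C) = Mul(Add(C, C), Add(C, 1)) = Mul(Mul(2, C), Add(1, C)) = Mul(2, C, Add(1, C)))
Pow(Add(Function('B')(-12), Pow(Add(Function('x')(-4), J), -1)), 2) = Pow(Add(Mul(2, -12, Add(1, -12)), Pow(Add(0, 30), -1)), 2) = Pow(Add(Mul(2, -12, -11), Pow(30, -1)), 2) = Pow(Add(264, Rational(1, 30)), 2) = Pow(Rational(7921, 30), 2) = Rational(62742241, 900)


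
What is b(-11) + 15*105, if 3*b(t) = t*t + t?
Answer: 4835/3 ≈ 1611.7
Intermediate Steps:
b(t) = t/3 + t**2/3 (b(t) = (t*t + t)/3 = (t**2 + t)/3 = (t + t**2)/3 = t/3 + t**2/3)
b(-11) + 15*105 = (1/3)*(-11)*(1 - 11) + 15*105 = (1/3)*(-11)*(-10) + 1575 = 110/3 + 1575 = 4835/3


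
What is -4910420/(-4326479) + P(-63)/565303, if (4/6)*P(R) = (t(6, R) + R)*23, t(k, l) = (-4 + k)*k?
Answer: 5536525434919/4891543116274 ≈ 1.1319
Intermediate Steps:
t(k, l) = k*(-4 + k)
P(R) = 414 + 69*R/2 (P(R) = 3*((6*(-4 + 6) + R)*23)/2 = 3*((6*2 + R)*23)/2 = 3*((12 + R)*23)/2 = 3*(276 + 23*R)/2 = 414 + 69*R/2)
-4910420/(-4326479) + P(-63)/565303 = -4910420/(-4326479) + (414 + (69/2)*(-63))/565303 = -4910420*(-1/4326479) + (414 - 4347/2)*(1/565303) = 4910420/4326479 - 3519/2*1/565303 = 4910420/4326479 - 3519/1130606 = 5536525434919/4891543116274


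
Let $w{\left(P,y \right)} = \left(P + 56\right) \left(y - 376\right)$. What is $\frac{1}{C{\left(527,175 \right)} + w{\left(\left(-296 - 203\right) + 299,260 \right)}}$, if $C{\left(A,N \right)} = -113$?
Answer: $\frac{1}{16591} \approx 6.0274 \cdot 10^{-5}$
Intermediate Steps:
$w{\left(P,y \right)} = \left(-376 + y\right) \left(56 + P\right)$ ($w{\left(P,y \right)} = \left(56 + P\right) \left(-376 + y\right) = \left(-376 + y\right) \left(56 + P\right)$)
$\frac{1}{C{\left(527,175 \right)} + w{\left(\left(-296 - 203\right) + 299,260 \right)}} = \frac{1}{-113 + \left(-21056 - 376 \left(\left(-296 - 203\right) + 299\right) + 56 \cdot 260 + \left(\left(-296 - 203\right) + 299\right) 260\right)} = \frac{1}{-113 + \left(-21056 - 376 \left(-499 + 299\right) + 14560 + \left(-499 + 299\right) 260\right)} = \frac{1}{-113 - -16704} = \frac{1}{-113 + \left(-21056 + 75200 + 14560 - 52000\right)} = \frac{1}{-113 + 16704} = \frac{1}{16591}$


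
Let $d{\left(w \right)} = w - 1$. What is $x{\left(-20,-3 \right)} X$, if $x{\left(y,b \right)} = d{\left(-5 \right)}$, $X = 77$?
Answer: $-462$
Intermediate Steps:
$d{\left(w \right)} = -1 + w$
$x{\left(y,b \right)} = -6$ ($x{\left(y,b \right)} = -1 - 5 = -6$)
$x{\left(-20,-3 \right)} X = \left(-6\right) 77 = -462$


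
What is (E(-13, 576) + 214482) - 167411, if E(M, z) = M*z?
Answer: 39583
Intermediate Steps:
(E(-13, 576) + 214482) - 167411 = (-13*576 + 214482) - 167411 = (-7488 + 214482) - 167411 = 206994 - 167411 = 39583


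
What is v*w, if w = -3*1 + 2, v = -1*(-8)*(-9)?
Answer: 72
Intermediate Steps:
v = -72 (v = 8*(-9) = -72)
w = -1 (w = -3 + 2 = -1)
v*w = -72*(-1) = 72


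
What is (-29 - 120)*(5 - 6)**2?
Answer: -149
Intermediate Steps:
(-29 - 120)*(5 - 6)**2 = -149*(-1)**2 = -149*1 = -149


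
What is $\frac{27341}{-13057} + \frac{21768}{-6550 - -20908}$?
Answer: $- \frac{18056217}{31245401} \approx -0.57788$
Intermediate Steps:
$\frac{27341}{-13057} + \frac{21768}{-6550 - -20908} = 27341 \left(- \frac{1}{13057}\right) + \frac{21768}{-6550 + 20908} = - \frac{27341}{13057} + \frac{21768}{14358} = - \frac{27341}{13057} + 21768 \cdot \frac{1}{14358} = - \frac{27341}{13057} + \frac{3628}{2393} = - \frac{18056217}{31245401}$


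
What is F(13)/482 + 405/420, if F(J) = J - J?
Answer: 27/28 ≈ 0.96429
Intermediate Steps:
F(J) = 0
F(13)/482 + 405/420 = 0/482 + 405/420 = 0*(1/482) + 405*(1/420) = 0 + 27/28 = 27/28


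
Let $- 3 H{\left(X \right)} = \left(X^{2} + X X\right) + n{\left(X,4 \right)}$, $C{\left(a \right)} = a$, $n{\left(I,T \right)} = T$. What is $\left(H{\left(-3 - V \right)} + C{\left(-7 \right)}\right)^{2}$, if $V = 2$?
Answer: $625$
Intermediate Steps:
$H{\left(X \right)} = - \frac{4}{3} - \frac{2 X^{2}}{3}$ ($H{\left(X \right)} = - \frac{\left(X^{2} + X X\right) + 4}{3} = - \frac{\left(X^{2} + X^{2}\right) + 4}{3} = - \frac{2 X^{2} + 4}{3} = - \frac{4 + 2 X^{2}}{3} = - \frac{4}{3} - \frac{2 X^{2}}{3}$)
$\left(H{\left(-3 - V \right)} + C{\left(-7 \right)}\right)^{2} = \left(\left(- \frac{4}{3} - \frac{2 \left(-3 - 2\right)^{2}}{3}\right) - 7\right)^{2} = \left(\left(- \frac{4}{3} - \frac{2 \left(-5\right)^{2}}{3}\right) - 7\right)^{2} = \left(\left(- \frac{4}{3} - \frac{50}{3}\right) - 7\right)^{2} = \left(-18 - 7\right)^{2} = \left(-25\right)^{2} = 625$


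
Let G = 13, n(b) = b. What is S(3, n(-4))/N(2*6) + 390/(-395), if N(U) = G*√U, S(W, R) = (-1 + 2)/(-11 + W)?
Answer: -78/79 - √3/624 ≈ -0.99012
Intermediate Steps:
S(W, R) = 1/(-11 + W)
N(U) = 13*√U
S(3, n(-4))/N(2*6) + 390/(-395) = 1/((-11 + 3)*((13*√(2*6)))) + 390/(-395) = 1/((-8)*((13*√12))) + 390*(-1/395) = -√3/78/8 - 78/79 = -√3/624 - 78/79 = -78/79 - √3/624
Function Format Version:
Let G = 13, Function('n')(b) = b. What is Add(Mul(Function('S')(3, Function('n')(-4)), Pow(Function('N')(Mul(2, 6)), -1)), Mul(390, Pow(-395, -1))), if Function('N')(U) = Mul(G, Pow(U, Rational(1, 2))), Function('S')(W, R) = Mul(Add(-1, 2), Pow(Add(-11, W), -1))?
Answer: Add(Rational(-78, 79), Mul(Rational(-1, 624), Pow(3, Rational(1, 2)))) ≈ -0.99012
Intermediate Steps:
Function('S')(W, R) = Pow(Add(-11, W), -1) (Function('S')(W, R) = Mul(1, Pow(Add(-11, W), -1)) = Pow(Add(-11, W), -1))
Function('N')(U) = Mul(13, Pow(U, Rational(1, 2)))
Add(Mul(Function('S')(3, Function('n')(-4)), Pow(Function('N')(Mul(2, 6)), -1)), Mul(390, Pow(-395, -1))) = Add(Mul(Pow(Add(-11, 3), -1), Pow(Mul(13, Pow(Mul(2, 6), Rational(1, 2))), -1)), Mul(390, Pow(-395, -1))) = Add(Mul(Pow(-8, -1), Pow(Mul(13, Pow(12, Rational(1, 2))), -1)), Mul(390, Rational(-1, 395))) = Add(Mul(Rational(-1, 8), Pow(Mul(13, Mul(2, Pow(3, Rational(1, 2)))), -1)), Rational(-78, 79)) = Add(Mul(Rational(-1, 8), Pow(Mul(26, Pow(3, Rational(1, 2))), -1)), Rational(-78, 79)) = Add(Mul(Rational(-1, 8), Mul(Rational(1, 78), Pow(3, Rational(1, 2)))), Rational(-78, 79)) = Add(Mul(Rational(-1, 624), Pow(3, Rational(1, 2))), Rational(-78, 79)) = Add(Rational(-78, 79), Mul(Rational(-1, 624), Pow(3, Rational(1, 2))))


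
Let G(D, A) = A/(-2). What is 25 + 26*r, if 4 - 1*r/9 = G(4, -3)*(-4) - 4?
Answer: 3301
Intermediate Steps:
G(D, A) = -A/2 (G(D, A) = A*(-½) = -A/2)
r = 126 (r = 36 - 9*(-½*(-3)*(-4) - 4) = 36 - 9*((3/2)*(-4) - 4) = 36 - 9*(-6 - 4) = 36 - 9*(-10) = 36 + 90 = 126)
25 + 26*r = 25 + 26*126 = 25 + 3276 = 3301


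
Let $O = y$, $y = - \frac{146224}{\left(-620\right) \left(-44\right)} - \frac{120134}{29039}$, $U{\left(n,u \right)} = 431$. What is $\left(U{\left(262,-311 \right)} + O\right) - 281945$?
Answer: $- \frac{13938649219321}{49511495} \approx -2.8152 \cdot 10^{5}$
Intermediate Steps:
$y = - \frac{470215891}{49511495}$ ($y = - \frac{146224}{27280} - \frac{120134}{29039} = \left(-146224\right) \frac{1}{27280} - \frac{120134}{29039} = - \frac{9139}{1705} - \frac{120134}{29039} = - \frac{470215891}{49511495} \approx -9.4971$)
$O = - \frac{470215891}{49511495} \approx -9.4971$
$\left(U{\left(262,-311 \right)} + O\right) - 281945 = \left(431 - \frac{470215891}{49511495}\right) - 281945 = \frac{20869238454}{49511495} - 281945 = - \frac{13938649219321}{49511495}$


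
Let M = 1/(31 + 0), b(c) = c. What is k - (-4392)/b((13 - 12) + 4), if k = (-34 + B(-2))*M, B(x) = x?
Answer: 135972/155 ≈ 877.24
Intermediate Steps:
M = 1/31 ≈ 0.032258
k = -36/31 (k = (-34 - 2)*(1/31) = -36*1/31 = -36/31 ≈ -1.1613)
k - (-4392)/b((13 - 12) + 4) = -36/31 - (-4392)/((13 - 12) + 4) = -36/31 - (-4392)/(1 + 4) = -36/31 - (-4392)/5 = -36/31 - 1*(-4392/5) = -36/31 + 4392/5 = 135972/155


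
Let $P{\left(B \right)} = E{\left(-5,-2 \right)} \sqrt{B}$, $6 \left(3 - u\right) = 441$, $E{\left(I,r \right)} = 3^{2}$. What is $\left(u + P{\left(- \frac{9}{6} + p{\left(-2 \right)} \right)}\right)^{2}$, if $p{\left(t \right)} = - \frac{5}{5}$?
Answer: $\frac{19071}{4} - \frac{1269 i \sqrt{10}}{2} \approx 4767.8 - 2006.5 i$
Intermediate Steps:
$p{\left(t \right)} = -1$ ($p{\left(t \right)} = \left(-5\right) \frac{1}{5} = -1$)
$E{\left(I,r \right)} = 9$
$u = - \frac{141}{2}$ ($u = 3 - \frac{147}{2} = - \frac{141}{2} \approx -70.5$)
$P{\left(B \right)} = 9 \sqrt{B}$
$\left(u + P{\left(- \frac{9}{6} + p{\left(-2 \right)} \right)}\right)^{2} = \left(- \frac{141}{2} + 9 \sqrt{- \frac{9}{6} - 1}\right)^{2} = \left(- \frac{141}{2} + 9 \sqrt{\left(-9\right) \frac{1}{6} - 1}\right)^{2} = \left(- \frac{141}{2} + 9 \sqrt{- \frac{3}{2} - 1}\right)^{2} = \left(- \frac{141}{2} + 9 \sqrt{- \frac{5}{2}}\right)^{2} = \left(- \frac{141}{2} + 9 \frac{i \sqrt{10}}{2}\right)^{2} = \left(- \frac{141}{2} + \frac{9 i \sqrt{10}}{2}\right)^{2}$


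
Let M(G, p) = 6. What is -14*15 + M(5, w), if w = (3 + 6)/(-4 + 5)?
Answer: -204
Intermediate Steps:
w = 9 (w = 9/1 = 9*1 = 9)
-14*15 + M(5, w) = -14*15 + 6 = -210 + 6 = -204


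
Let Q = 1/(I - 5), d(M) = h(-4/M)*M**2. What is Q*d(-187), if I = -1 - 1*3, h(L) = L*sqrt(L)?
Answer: -8*sqrt(187)/9 ≈ -12.155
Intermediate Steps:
h(L) = L**(3/2)
d(M) = 8*M**2*(-1/M)**(3/2) (d(M) = (-4/M)**(3/2)*M**2 = (8*(-1/M)**(3/2))*M**2 = 8*M**2*(-1/M)**(3/2))
I = -4 (I = -1 - 3 = -4)
Q = -1/9 (Q = 1/(-4 - 5) = 1/(-9) = -1/9 ≈ -0.11111)
Q*d(-187) = -8*(-187)**2*(-1/(-187))**(3/2)/9 = -8*34969*(-1*(-1/187))**(3/2)/9 = -8*34969*(1/187)**(3/2)/9 = -8*34969*sqrt(187)/34969/9 = -8*sqrt(187)/9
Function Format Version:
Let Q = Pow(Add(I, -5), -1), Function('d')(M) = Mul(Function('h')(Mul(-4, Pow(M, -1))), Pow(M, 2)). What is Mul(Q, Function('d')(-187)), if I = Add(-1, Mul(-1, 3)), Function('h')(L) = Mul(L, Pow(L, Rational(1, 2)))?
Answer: Mul(Rational(-8, 9), Pow(187, Rational(1, 2))) ≈ -12.155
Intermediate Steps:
Function('h')(L) = Pow(L, Rational(3, 2))
Function('d')(M) = Mul(8, Pow(M, 2), Pow(Mul(-1, Pow(M, -1)), Rational(3, 2))) (Function('d')(M) = Mul(Pow(Mul(-4, Pow(M, -1)), Rational(3, 2)), Pow(M, 2)) = Mul(Mul(8, Pow(Mul(-1, Pow(M, -1)), Rational(3, 2))), Pow(M, 2)) = Mul(8, Pow(M, 2), Pow(Mul(-1, Pow(M, -1)), Rational(3, 2))))
I = -4 (I = Add(-1, -3) = -4)
Q = Rational(-1, 9) (Q = Pow(Add(-4, -5), -1) = Pow(-9, -1) = Rational(-1, 9) ≈ -0.11111)
Mul(Q, Function('d')(-187)) = Mul(Rational(-1, 9), Mul(8, Pow(-187, 2), Pow(Mul(-1, Pow(-187, -1)), Rational(3, 2)))) = Mul(Rational(-1, 9), Mul(8, 34969, Pow(Mul(-1, Rational(-1, 187)), Rational(3, 2)))) = Mul(Rational(-1, 9), Mul(8, 34969, Pow(Rational(1, 187), Rational(3, 2)))) = Mul(Rational(-1, 9), Mul(8, 34969, Mul(Rational(1, 34969), Pow(187, Rational(1, 2))))) = Mul(Rational(-1, 9), Mul(8, Pow(187, Rational(1, 2)))) = Mul(Rational(-8, 9), Pow(187, Rational(1, 2)))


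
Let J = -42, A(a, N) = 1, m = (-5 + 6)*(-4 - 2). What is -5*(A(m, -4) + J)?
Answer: 205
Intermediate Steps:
m = -6 (m = 1*(-6) = -6)
-5*(A(m, -4) + J) = -5*(1 - 42) = -5*(-41) = 205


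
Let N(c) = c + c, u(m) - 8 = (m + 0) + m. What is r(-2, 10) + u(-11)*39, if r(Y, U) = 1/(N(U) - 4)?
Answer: -8735/16 ≈ -545.94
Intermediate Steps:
u(m) = 8 + 2*m (u(m) = 8 + ((m + 0) + m) = 8 + (m + m) = 8 + 2*m)
N(c) = 2*c
r(Y, U) = 1/(-4 + 2*U) (r(Y, U) = 1/(2*U - 4) = 1/(-4 + 2*U))
r(-2, 10) + u(-11)*39 = 1/(2*(-2 + 10)) + (8 + 2*(-11))*39 = (½)/8 + (8 - 22)*39 = (½)*(⅛) - 14*39 = 1/16 - 546 = -8735/16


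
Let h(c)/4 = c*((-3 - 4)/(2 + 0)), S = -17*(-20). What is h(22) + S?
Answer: 32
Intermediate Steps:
S = 340
h(c) = -14*c (h(c) = 4*(c*((-3 - 4)/(2 + 0))) = 4*(c*(-7/2)) = 4*(-7*c/2) = -14*c)
h(22) + S = -14*22 + 340 = -308 + 340 = 32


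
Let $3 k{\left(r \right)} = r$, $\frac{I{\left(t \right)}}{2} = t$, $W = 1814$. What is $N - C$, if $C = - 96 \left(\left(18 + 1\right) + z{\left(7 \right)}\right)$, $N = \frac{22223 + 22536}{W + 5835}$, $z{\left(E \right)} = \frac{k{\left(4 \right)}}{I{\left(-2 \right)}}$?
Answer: $\frac{13751767}{7649} \approx 1797.9$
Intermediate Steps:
$I{\left(t \right)} = 2 t$
$k{\left(r \right)} = \frac{r}{3}$
$z{\left(E \right)} = - \frac{1}{3}$ ($z{\left(E \right)} = \frac{\frac{1}{3} \cdot 4}{2 \left(-2\right)} = \frac{4}{3 \left(-4\right)} = \frac{4}{3} \left(- \frac{1}{4}\right) = - \frac{1}{3}$)
$N = \frac{44759}{7649}$ ($N = \frac{22223 + 22536}{1814 + 5835} = \frac{44759}{7649} \approx 5.8516$)
$C = -1792$ ($C = - 96 \left(\left(18 + 1\right) - \frac{1}{3}\right) = - 96 \left(19 - \frac{1}{3}\right) = \left(-96\right) \frac{56}{3} = -1792$)
$N - C = \frac{44759}{7649} - -1792 = \frac{44759}{7649} + 1792 = \frac{13751767}{7649}$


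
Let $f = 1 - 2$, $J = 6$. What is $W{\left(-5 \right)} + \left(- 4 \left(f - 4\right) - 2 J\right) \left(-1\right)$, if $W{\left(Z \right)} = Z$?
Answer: $-13$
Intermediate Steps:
$f = -1$ ($f = 1 - 2 = -1$)
$W{\left(-5 \right)} + \left(- 4 \left(f - 4\right) - 2 J\right) \left(-1\right) = -5 + \left(- 4 \left(-1 - 4\right) - 12\right) \left(-1\right) = -5 + \left(\left(-4\right) \left(-5\right) - 12\right) \left(-1\right) = -5 + \left(20 - 12\right) \left(-1\right) = -5 + 8 \left(-1\right) = -5 - 8 = -13$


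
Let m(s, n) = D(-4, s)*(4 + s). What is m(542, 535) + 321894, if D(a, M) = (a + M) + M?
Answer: 911574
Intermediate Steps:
D(a, M) = a + 2*M (D(a, M) = (M + a) + M = a + 2*M)
m(s, n) = (-4 + 2*s)*(4 + s)
m(542, 535) + 321894 = 2*(-2 + 542)*(4 + 542) + 321894 = 2*540*546 + 321894 = 589680 + 321894 = 911574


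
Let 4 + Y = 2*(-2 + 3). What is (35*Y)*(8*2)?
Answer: -1120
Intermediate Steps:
Y = -2 (Y = -4 + 2*(-2 + 3) = -4 + 2*1 = -4 + 2 = -2)
(35*Y)*(8*2) = (35*(-2))*(8*2) = -70*16 = -1120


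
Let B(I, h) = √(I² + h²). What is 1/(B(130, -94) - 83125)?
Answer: -83125/6909739889 - 2*√6434/6909739889 ≈ -1.2053e-5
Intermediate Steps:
1/(B(130, -94) - 83125) = 1/(√(130² + (-94)²) - 83125) = 1/(√(16900 + 8836) - 83125) = 1/(√25736 - 83125) = 1/(2*√6434 - 83125) = 1/(-83125 + 2*√6434)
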